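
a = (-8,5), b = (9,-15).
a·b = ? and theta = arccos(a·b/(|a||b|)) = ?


a·b = -8*9 + 5*(-15) = -72 - 75 = -147
|a| = sqrt(64+25) = 9.4340
|b| = sqrt(81+225) = 17.4929
cos(theta) = -147/(sqrt(89)*sqrt(306)) = -147/sqrt(27234) = -0.890762
theta = arccos(-147/sqrt(27234)) = 152.9691 degrees

a·b = -147, theta = 152.9691 deg


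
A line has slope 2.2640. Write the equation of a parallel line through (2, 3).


Parallel lines have equal slopes.
m2 = 2.2640
b2 = 3 - 2.2640*2 = -1.5280

y = 2.2640x - 1.5280


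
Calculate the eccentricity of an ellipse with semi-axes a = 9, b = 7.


c = sqrt(81-49) = sqrt(32) = 5.6569
e = c/a = sqrt(32)/9 = 0.6285

e = 0.6285


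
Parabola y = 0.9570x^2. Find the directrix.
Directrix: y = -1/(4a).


a = 0.9570
1/(4a) = 0.2612
directrix: y = -0.2612 = -0.2612

y = -0.2612


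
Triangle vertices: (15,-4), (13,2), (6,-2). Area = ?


15*(2+ 2) = 60
13*(-2+ 4) = 26
6*(-4-2) = -36
sum = 50
Area = |50|/2 = 25.0000

25.0000 sq units


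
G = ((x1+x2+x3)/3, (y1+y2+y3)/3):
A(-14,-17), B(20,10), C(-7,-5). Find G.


Gx = (-14+20- 7)/3 = -1/3 = -0.3333
Gy = (-17+10- 5)/3 = -12/3 = -4.0000

G = (-0.3333, -4.0000)


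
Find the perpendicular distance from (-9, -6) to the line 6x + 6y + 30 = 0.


|6*(-9) + 6*(-6) + 30| = |-60| = 60
sqrt(36 + 36) = sqrt(72) = 8.4853
d = 60/sqrt(72) = 7.0711

7.0711


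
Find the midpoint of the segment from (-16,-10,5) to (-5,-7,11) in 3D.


Mx = (-16- 5)/2 = -10.5000
My = (-10- 7)/2 = -8.5000
Mz = (5+11)/2 = 8.0000

M = (-10.5000, -8.5000, 8.0000)


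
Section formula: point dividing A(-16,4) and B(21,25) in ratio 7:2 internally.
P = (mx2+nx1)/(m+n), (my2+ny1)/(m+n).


Px = (7*21 + 2*(-16))/9 = 115/9 = 12.7778
Py = (7*25 + 2*4)/9 = 183/9 = 20.3333

P = (12.7778, 20.3333)


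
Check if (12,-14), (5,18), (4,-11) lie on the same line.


12*(18+ 11) + 5*(-11+ 14) + 4*(-14-18)
= 348 + 15 - 128 = 235

No, not collinear (determinant = 235)


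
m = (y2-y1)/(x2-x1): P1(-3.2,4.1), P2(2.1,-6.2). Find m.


dy = -6.2 - 4.1 = -10.3
dx = 2.1 + 3.2 = 5.3
m = -10.3/5.3 = -1.9434

m = -1.9434


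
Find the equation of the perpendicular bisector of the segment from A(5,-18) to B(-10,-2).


Midpoint = (-2.5, -10)
Slope of AB = dy/dx = 16/(-15) = -1.0667
Perp slope = -dx/dy = 15/16 = 0.9375
b = My - (perp slope)*Mx = -10 + (-15*(-2.5))/16 = -10 + 2.3438 = -7.6562

y = 0.9375x - 7.6562


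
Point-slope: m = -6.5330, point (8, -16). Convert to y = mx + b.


y + 16 = -6.5330(x - 8)
y = -6.5330x - 16 + 6.5330*8
y = -6.5330x + 36.2640

y = -6.5330x + 36.2640


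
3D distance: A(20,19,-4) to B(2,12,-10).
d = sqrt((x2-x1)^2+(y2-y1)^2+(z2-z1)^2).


dx=-18, dy=-7, dz=-6
d = sqrt(324+49+36) = sqrt(409) = 20.2237

20.2237


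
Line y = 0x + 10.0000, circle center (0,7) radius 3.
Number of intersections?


Substitute y = 0x + 10.0000: (x-0)^2 + (0x+10.0000-7)^2 = 9
Expand to Ax^2 + Bx + C = 0, where b-k = 3
A = 1+m^2 = 1
B = 2(m(b-k) - h) = 2(0*3 - 0) = 0
C = h^2 + (b-k)^2 - r^2 = 0 + 9 - 9 = 0
disc = B^2-4AC = 0 - 0 = 0
disc = 0

1 intersection point (tangent)


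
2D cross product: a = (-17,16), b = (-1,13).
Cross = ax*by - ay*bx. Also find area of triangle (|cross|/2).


cross = -17*13 - 16*(-1) = -221 + 16 = -205
Triangle area = |-205|/2 = 205/2 = 102.5000

cross = -205, triangle area = 102.5000


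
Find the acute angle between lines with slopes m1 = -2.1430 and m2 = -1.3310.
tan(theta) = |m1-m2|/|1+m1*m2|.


m1-m2 = -0.812
1+m1*m2 = 3.852333
tan(theta) = |-0.812/3.852333| = 0.210781
theta = arctan(|-0.812/3.852333|) = 11.9027 degrees (acute angle)

11.9027 degrees


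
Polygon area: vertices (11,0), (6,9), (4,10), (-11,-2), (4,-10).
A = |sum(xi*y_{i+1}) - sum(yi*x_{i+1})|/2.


sum(xi*y_{i+1}) = 11*9 + 6*10 + 4*(-2) - 11*(-10) + 4*0 = 261
sum(yi*x_{i+1}) = 0*6 + 9*4 + 10*(-11) - 2*4 - 10*11 = -192
Area = |261 + 192|/2 = 453/2 = 226.5000

226.5000 sq units


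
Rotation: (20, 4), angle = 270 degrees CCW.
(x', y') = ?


cos(270) = 0, sin(270) = -1
x' = 20*0 - 4*(-1) = 4
y' = 20*(-1) + 4*0 = -20

(4, -20)


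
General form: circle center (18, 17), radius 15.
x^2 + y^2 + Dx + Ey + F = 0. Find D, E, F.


(x-18)^2 + (y-17)^2 = 15^2
D = -2h = -36, E = -2k = -34
F = h^2+k^2-r^2 = 324+289-225 = 388

D = -36, E = -34, F = 388


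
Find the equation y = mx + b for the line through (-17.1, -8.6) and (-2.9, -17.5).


m = (-8.9)/(14.2) = -0.6268
b = y1 - m*x1 = -8.6 - (-8.9*(-17.1))/(14.2) = -8.6 - 10.7176 = -19.3176

y = -0.6268x - 19.3176


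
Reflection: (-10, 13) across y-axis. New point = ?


Reflection rule for y-axis: (-x, y)
(-10, 13) -> (10, 13)

(10, 13)


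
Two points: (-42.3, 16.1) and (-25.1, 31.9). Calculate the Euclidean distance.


dx = -25.1 + 42.3 = 17.2
dy = 31.9 - 16.1 = 15.8
d = sqrt(295.84 + 249.64) = sqrt(545.48) = 23.3555

23.3555


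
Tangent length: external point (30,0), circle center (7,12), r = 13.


d = sqrt((30-7)^2 + (0-12)^2) = sqrt(529+144) = 25.9422
L = sqrt(673.0000 - 169) = sqrt(504.0000) = 22.4499

22.4499


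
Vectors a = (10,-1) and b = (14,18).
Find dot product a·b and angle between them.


a·b = 10*14 - 1*18 = 140 - 18 = 122
|a| = sqrt(100+1) = 10.0499
|b| = sqrt(196+324) = 22.8035
cos(theta) = 122/(sqrt(101)*sqrt(520)) = 122/sqrt(52520) = 0.532350
theta = arccos(122/sqrt(52520)) = 57.8356 degrees

a·b = 122, theta = 57.8356 deg


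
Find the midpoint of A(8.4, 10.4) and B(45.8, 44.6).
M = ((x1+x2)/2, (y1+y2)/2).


Mx = (8.4 + 45.8)/2 = 54.2/2 = 27.1000
My = (10.4 + 44.6)/2 = 55.0/2 = 27.5000

(27.1000, 27.5000)


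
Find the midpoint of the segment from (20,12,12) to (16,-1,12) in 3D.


Mx = (20+16)/2 = 18.0000
My = (12- 1)/2 = 5.5000
Mz = (12+12)/2 = 12.0000

M = (18.0000, 5.5000, 12.0000)


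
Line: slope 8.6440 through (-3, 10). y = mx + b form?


y - 10 = 8.6440(x + 3)
y = 8.6440x + 10 - 8.6440*(-3)
y = 8.6440x + 35.9320

y = 8.6440x + 35.9320


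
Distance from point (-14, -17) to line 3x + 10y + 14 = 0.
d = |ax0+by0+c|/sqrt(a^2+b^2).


|3*(-14) + 10*(-17) + 14| = |-198| = 198
sqrt(9 + 100) = sqrt(109) = 10.4403
d = 198/sqrt(109) = 18.9650

18.9650


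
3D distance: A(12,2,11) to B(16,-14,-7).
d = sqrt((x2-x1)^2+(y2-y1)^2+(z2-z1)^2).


dx=4, dy=-16, dz=-18
d = sqrt(16+256+324) = sqrt(596) = 24.4131

24.4131


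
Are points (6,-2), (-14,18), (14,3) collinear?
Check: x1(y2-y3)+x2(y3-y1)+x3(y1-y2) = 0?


6*(18-3) - 14*(3+ 2) + 14*(-2-18)
= 90 - 70 - 280 = -260

No, not collinear (determinant = -260)


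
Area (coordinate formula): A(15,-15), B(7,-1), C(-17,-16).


15*(-1+ 16) = 225
7*(-16+ 15) = -7
-17*(-15+ 1) = 238
sum = 456
Area = |456|/2 = 228.0000

228.0000 sq units


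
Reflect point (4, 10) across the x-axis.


Reflection rule for x-axis: (x, -y)
(4, 10) -> (4, -10)

(4, -10)


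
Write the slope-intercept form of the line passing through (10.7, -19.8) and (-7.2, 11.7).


m = (31.5)/(-17.9) = -1.7598
b = y1 - m*x1 = -19.8 - (31.5*10.7)/(-17.9) = -19.8 + 18.8296 = -0.9704

y = -1.7598x - 0.9704


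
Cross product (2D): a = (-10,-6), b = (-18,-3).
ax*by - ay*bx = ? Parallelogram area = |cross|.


cross = -10*(-3) + 6*(-18) = 30 - 108 = -78
Parallelogram area = |-78| = 78

cross = -78, parallelogram area = 78


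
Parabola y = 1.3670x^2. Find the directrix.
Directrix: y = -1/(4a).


a = 1.3670
1/(4a) = 0.1829
directrix: y = -0.1829 = -0.1829

y = -0.1829


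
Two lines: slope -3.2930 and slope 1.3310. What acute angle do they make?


m1-m2 = -4.624
1+m1*m2 = -3.382983
tan(theta) = |-4.624/(-3.382983)| = 1.366841
theta = arctan(|-4.624/(-3.382983)|) = 53.8103 degrees (acute angle)

53.8103 degrees


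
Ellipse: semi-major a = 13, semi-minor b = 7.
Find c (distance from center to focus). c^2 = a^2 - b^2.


c^2 = 13^2 - 7^2 = 169 - 49 = 120
c = sqrt(120) = 10.9545

c = 10.9545


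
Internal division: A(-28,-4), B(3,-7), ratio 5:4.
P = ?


Px = (5*3 + 4*(-28))/9 = -97/9 = -10.7778
Py = (5*(-7) + 4*(-4))/9 = -51/9 = -5.6667

P = (-10.7778, -5.6667)


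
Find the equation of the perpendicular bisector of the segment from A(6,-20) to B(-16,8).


Midpoint = (-5, -6)
Slope of AB = dy/dx = 28/(-22) = -1.2727
Perp slope = -dx/dy = 22/28 = 0.7857
b = My - (perp slope)*Mx = -6 + (-22*(-5))/28 = -6 + 3.9286 = -2.0714

y = 0.7857x - 2.0714


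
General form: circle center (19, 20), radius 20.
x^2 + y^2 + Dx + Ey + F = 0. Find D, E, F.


(x-19)^2 + (y-20)^2 = 20^2
D = -2h = -38, E = -2k = -40
F = h^2+k^2-r^2 = 361+400-400 = 361

D = -38, E = -40, F = 361


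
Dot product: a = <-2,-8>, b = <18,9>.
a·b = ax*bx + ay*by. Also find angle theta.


a·b = -2*18 - 8*9 = -36 - 72 = -108
|a| = sqrt(4+64) = 8.2462
|b| = sqrt(324+81) = 20.1246
cos(theta) = -108/(sqrt(68)*sqrt(405)) = -108/sqrt(27540) = -0.650791
theta = arccos(-108/sqrt(27540)) = 130.6013 degrees

a·b = -108, theta = 130.6013 deg


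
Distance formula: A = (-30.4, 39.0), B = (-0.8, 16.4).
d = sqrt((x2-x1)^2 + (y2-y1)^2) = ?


dx = -0.8 + 30.4 = 29.6
dy = 16.4 - 39.0 = -22.6
d = sqrt(876.16 + 510.76) = sqrt(1386.92) = 37.2414

37.2414


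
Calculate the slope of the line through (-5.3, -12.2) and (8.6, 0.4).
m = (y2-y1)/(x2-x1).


dy = 0.4 + 12.2 = 12.6
dx = 8.6 + 5.3 = 13.9
m = 12.6/13.9 = 0.9065

m = 0.9065


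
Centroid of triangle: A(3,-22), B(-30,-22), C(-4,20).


Gx = (3- 30- 4)/3 = -31/3 = -10.3333
Gy = (-22- 22+20)/3 = -24/3 = -8.0000

G = (-10.3333, -8.0000)


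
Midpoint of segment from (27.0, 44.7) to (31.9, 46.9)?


Mx = (27.0 + 31.9)/2 = 58.9/2 = 29.4500
My = (44.7 + 46.9)/2 = 91.6/2 = 45.8000

(29.4500, 45.8000)


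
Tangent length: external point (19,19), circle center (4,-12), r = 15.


d = sqrt((19-4)^2 + (19+ 12)^2) = sqrt(225+961) = 34.4384
L = sqrt(1186.0000 - 225) = sqrt(961.0000) = 31.0000

31.0000


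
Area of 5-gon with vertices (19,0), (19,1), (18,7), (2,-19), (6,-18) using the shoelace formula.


sum(xi*y_{i+1}) = 19*1 + 19*7 + 18*(-19) + 2*(-18) + 6*0 = -226
sum(yi*x_{i+1}) = 0*19 + 1*18 + 7*2 - 19*6 - 18*19 = -424
Area = |-226 + 424|/2 = 198/2 = 99.0000

99.0000 sq units


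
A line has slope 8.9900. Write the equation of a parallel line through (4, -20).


Parallel lines have equal slopes.
m2 = 8.9900
b2 = -20 - 8.9900*4 = -55.9600

y = 8.9900x - 55.9600


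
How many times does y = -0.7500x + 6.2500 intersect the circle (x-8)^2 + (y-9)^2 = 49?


Substitute y = -0.7500x + 6.2500: (x-8)^2 + (-0.7500x+6.2500-9)^2 = 49
Expand to Ax^2 + Bx + C = 0, where b-k = -2.75
A = 1+m^2 = 1.5625
B = 2(m(b-k) - h) = 2(-0.7500*(-2.75) - 8) = -11.875
C = h^2 + (b-k)^2 - r^2 = 64 + 7.5625 - 49 = 22.5625
disc = B^2-4AC = 141.0156 - 141.0156 = 0
disc = 0

1 intersection point (tangent)


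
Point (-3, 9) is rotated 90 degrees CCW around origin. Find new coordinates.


cos(90) = 0, sin(90) = 1
x' = -3*0 - 9*1 = -9
y' = -3*1 + 9*0 = -3

(-9, -3)


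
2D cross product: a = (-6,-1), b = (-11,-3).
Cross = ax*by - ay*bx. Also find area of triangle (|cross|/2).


cross = -6*(-3) + 1*(-11) = 18 - 11 = 7
Triangle area = |7|/2 = 7/2 = 3.5000

cross = 7, triangle area = 3.5000


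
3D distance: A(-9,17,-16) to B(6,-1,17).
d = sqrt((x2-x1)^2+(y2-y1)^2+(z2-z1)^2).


dx=15, dy=-18, dz=33
d = sqrt(225+324+1089) = sqrt(1638) = 40.4722

40.4722


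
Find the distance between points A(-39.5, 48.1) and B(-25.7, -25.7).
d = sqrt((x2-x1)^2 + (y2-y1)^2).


dx = -25.7 + 39.5 = 13.8
dy = -25.7 - 48.1 = -73.8
d = sqrt(190.44 + 5446.44) = sqrt(5636.88) = 75.0792

75.0792


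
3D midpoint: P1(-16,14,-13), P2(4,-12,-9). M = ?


Mx = (-16+4)/2 = -6.0000
My = (14- 12)/2 = 1.0000
Mz = (-13- 9)/2 = -11.0000

M = (-6.0000, 1.0000, -11.0000)


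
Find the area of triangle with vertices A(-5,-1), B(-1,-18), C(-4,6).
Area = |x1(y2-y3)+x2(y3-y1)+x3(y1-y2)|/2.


-5*(-18-6) = 120
-1*(6+ 1) = -7
-4*(-1+ 18) = -68
sum = 45
Area = |45|/2 = 22.5000

22.5000 sq units


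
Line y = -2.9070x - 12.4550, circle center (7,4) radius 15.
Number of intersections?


Substitute y = -2.9070x - 12.4550: (x-7)^2 + (-2.9070x- 12.4550-4)^2 = 225
Expand to Ax^2 + Bx + C = 0, where b-k = -16.455
A = 1+m^2 = 9.450649
B = 2(m(b-k) - h) = 2(-2.9070*(-16.455) - 7) = 81.66937
C = h^2 + (b-k)^2 - r^2 = 49 + 270.767025 - 225 = 94.767025
disc = B^2-4AC = 6669.8860 - 3582.4396 = 3087.4464
disc > 0

2 intersection points


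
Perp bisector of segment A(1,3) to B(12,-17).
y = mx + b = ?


Midpoint = (6.5, -7)
Slope of AB = dy/dx = -20/11 = -1.8182
Perp slope = -dx/dy = 11/20 = 0.5500
b = My - (perp slope)*Mx = -7 + (11*6.5)/(-20) = -7 - 3.5750 = -10.5750

y = 0.5500x - 10.5750


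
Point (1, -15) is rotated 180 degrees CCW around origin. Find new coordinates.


cos(180) = -1, sin(180) = 0
x' = 1*(-1) + 15*0 = -1
y' = 1*0 - 15*(-1) = 15

(-1, 15)


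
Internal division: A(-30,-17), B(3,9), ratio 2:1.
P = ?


Px = (2*3 + 1*(-30))/3 = -24/3 = -8.0000
Py = (2*9 + 1*(-17))/3 = 1/3 = 0.3333

P = (-8.0000, 0.3333)


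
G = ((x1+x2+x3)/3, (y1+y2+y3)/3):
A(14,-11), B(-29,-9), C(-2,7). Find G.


Gx = (14- 29- 2)/3 = -17/3 = -5.6667
Gy = (-11- 9+7)/3 = -13/3 = -4.3333

G = (-5.6667, -4.3333)


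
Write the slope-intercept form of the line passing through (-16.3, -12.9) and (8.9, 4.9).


m = (17.8)/(25.2) = 0.7063
b = y1 - m*x1 = -12.9 - (17.8*(-16.3))/(25.2) = -12.9 + 11.5135 = -1.3865

y = 0.7063x - 1.3865


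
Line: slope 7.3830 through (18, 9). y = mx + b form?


y - 9 = 7.3830(x - 18)
y = 7.3830x + 9 - 7.3830*18
y = 7.3830x - 123.8940

y = 7.3830x - 123.8940


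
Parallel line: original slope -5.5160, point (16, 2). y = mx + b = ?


Parallel lines have equal slopes.
m2 = -5.5160
b2 = 2 + 5.5160*16 = 90.2560

y = -5.5160x + 90.2560


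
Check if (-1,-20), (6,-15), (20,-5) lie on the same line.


-1*(-15+ 5) + 6*(-5+ 20) + 20*(-20+ 15)
= 10 + 90 - 100 = 0

Yes, collinear (determinant = 0)


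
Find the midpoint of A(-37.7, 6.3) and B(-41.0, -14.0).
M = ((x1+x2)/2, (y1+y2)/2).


Mx = (-37.7 - 41.0)/2 = -78.7/2 = -39.3500
My = (6.3 - 14.0)/2 = -7.7/2 = -3.8500

(-39.3500, -3.8500)


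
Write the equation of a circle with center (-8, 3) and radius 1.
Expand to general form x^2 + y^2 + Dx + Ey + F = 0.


(x+ 8)^2 + (y-3)^2 = 1^2
D = -2h = 16, E = -2k = -6
F = h^2+k^2-r^2 = 64+9-1 = 72

x^2 + y^2 + 16x - 6y + 72 = 0


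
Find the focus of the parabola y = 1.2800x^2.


a = 1.2800
4a = 5.1200
focus = (0, 1/5.1200) = (0, 0.1953)

Focus = (0, 0.1953)


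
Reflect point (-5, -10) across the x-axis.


Reflection rule for x-axis: (x, -y)
(-5, -10) -> (-5, 10)

(-5, 10)


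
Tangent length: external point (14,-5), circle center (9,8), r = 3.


d = sqrt((14-9)^2 + (-5-8)^2) = sqrt(25+169) = 13.9284
L = sqrt(194.0000 - 9) = sqrt(185.0000) = 13.6015

13.6015


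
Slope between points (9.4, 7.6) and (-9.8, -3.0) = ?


dy = -3.0 - 7.6 = -10.6
dx = -9.8 - 9.4 = -19.2
m = -10.6/(-19.2) = 0.5521

m = 0.5521


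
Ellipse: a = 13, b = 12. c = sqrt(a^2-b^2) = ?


c^2 = 13^2 - 12^2 = 169 - 144 = 25
c = sqrt(25) = 5.0000

c = 5.0000


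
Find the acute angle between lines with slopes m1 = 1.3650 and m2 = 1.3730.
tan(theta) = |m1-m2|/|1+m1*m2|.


m1-m2 = -0.008
1+m1*m2 = 2.874145
tan(theta) = |-0.008/2.874145| = 0.002783
theta = arctan(|-0.008/2.874145|) = 0.1595 degrees (acute angle)

0.1595 degrees


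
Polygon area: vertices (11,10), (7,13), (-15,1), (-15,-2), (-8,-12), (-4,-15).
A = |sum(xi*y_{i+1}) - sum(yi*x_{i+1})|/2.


sum(xi*y_{i+1}) = 11*13 + 7*1 - 15*(-2) - 15*(-12) - 8*(-15) - 4*10 = 440
sum(yi*x_{i+1}) = 10*7 + 13*(-15) + 1*(-15) - 2*(-8) - 12*(-4) - 15*11 = -241
Area = |440 + 241|/2 = 681/2 = 340.5000

340.5000 sq units


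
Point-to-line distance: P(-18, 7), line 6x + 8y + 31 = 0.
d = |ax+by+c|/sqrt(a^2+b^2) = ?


|6*(-18) + 8*7 + 31| = |-21| = 21
sqrt(36 + 64) = sqrt(100) = 10.0000
d = 21/sqrt(100) = 2.1000

2.1000


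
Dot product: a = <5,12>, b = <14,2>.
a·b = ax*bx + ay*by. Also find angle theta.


a·b = 5*14 + 12*2 = 70 + 24 = 94
|a| = sqrt(25+144) = 13.0000
|b| = sqrt(196+4) = 14.1421
cos(theta) = 94/(sqrt(169)*sqrt(200)) = 94/sqrt(33800) = 0.511293
theta = arccos(94/sqrt(33800)) = 59.2500 degrees

a·b = 94, theta = 59.2500 deg


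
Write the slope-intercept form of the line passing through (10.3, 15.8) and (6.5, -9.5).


m = (-25.3)/(-3.8) = 6.6579
b = y1 - m*x1 = 15.8 - (-25.3*10.3)/(-3.8) = 15.8 - 68.5763 = -52.7763

y = 6.6579x - 52.7763


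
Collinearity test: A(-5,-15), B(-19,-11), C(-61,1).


-5*(-11-1) - 19*(1+ 15) - 61*(-15+ 11)
= 60 - 304 + 244 = 0

Yes, collinear (determinant = 0)


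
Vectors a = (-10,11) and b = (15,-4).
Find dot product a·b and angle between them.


a·b = -10*15 + 11*(-4) = -150 - 44 = -194
|a| = sqrt(100+121) = 14.8661
|b| = sqrt(225+16) = 15.5242
cos(theta) = -194/(sqrt(221)*sqrt(241)) = -194/sqrt(53261) = -0.840615
theta = arccos(-194/sqrt(53261)) = 147.2051 degrees

a·b = -194, theta = 147.2051 deg


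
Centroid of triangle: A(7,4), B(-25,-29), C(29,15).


Gx = (7- 25+29)/3 = 11/3 = 3.6667
Gy = (4- 29+15)/3 = -10/3 = -3.3333

G = (3.6667, -3.3333)


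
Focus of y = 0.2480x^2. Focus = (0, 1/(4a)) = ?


a = 0.2480
4a = 0.9920
focus = (0, 1/0.9920) = (0, 1.0081)

Focus = (0, 1.0081)


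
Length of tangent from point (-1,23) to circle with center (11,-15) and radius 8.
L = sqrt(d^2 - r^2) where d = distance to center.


d = sqrt((-1-11)^2 + (23+ 15)^2) = sqrt(144+1444) = 39.8497
L = sqrt(1588.0000 - 64) = sqrt(1524.0000) = 39.0384

39.0384


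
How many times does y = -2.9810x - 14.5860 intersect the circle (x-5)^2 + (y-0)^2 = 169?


Substitute y = -2.9810x - 14.5860: (x-5)^2 + (-2.9810x- 14.5860-0)^2 = 169
Expand to Ax^2 + Bx + C = 0, where b-k = -14.586
A = 1+m^2 = 9.886361
B = 2(m(b-k) - h) = 2(-2.9810*(-14.586) - 5) = 76.961732
C = h^2 + (b-k)^2 - r^2 = 25 + 212.751396 - 169 = 68.751396
disc = B^2-4AC = 5923.1082 - 2718.8045 = 3204.3037
disc > 0

2 intersection points


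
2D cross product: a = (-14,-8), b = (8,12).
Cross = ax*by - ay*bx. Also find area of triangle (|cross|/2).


cross = -14*12 + 8*8 = -168 + 64 = -104
Triangle area = |-104|/2 = 104/2 = 52.0000

cross = -104, triangle area = 52.0000


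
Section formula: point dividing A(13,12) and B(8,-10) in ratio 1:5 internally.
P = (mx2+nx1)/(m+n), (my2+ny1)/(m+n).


Px = (1*8 + 5*13)/6 = 73/6 = 12.1667
Py = (1*(-10) + 5*12)/6 = 50/6 = 8.3333

P = (12.1667, 8.3333)


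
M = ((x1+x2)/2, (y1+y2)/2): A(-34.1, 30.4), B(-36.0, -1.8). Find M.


Mx = (-34.1 - 36.0)/2 = -70.1/2 = -35.0500
My = (30.4 - 1.8)/2 = 28.6/2 = 14.3000

(-35.0500, 14.3000)


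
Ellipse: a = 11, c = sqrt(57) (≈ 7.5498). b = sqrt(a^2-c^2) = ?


b^2 = 11^2 - (sqrt(57))^2 = 121 - 57 = 64
b = sqrt(64) = 8

b = 8


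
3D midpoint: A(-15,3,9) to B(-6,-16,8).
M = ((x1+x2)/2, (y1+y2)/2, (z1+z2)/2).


Mx = (-15- 6)/2 = -10.5000
My = (3- 16)/2 = -6.5000
Mz = (9+8)/2 = 8.5000

M = (-10.5000, -6.5000, 8.5000)


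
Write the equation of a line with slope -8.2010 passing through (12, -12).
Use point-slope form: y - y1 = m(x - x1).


y + 12 = -8.2010(x - 12)
y = -8.2010x - 12 + 8.2010*12
y = -8.2010x + 86.4120

y = -8.2010x + 86.4120


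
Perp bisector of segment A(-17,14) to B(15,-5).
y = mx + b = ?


Midpoint = (-1, 4.5)
Slope of AB = dy/dx = -19/32 = -0.5938
Perp slope = -dx/dy = 32/19 = 1.6842
b = My - (perp slope)*Mx = 4.5 + (32*(-1))/(-19) = 4.5 + 1.6842 = 6.1842

y = 1.6842x + 6.1842


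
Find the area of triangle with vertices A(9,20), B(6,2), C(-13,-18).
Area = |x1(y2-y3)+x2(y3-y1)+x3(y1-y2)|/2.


9*(2+ 18) = 180
6*(-18-20) = -228
-13*(20-2) = -234
sum = -282
Area = |-282|/2 = 141.0000

141.0000 sq units


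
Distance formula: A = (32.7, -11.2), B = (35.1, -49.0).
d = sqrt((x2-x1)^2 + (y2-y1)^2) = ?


dx = 35.1 - 32.7 = 2.4
dy = -49.0 + 11.2 = -37.8
d = sqrt(5.76 + 1428.84) = sqrt(1434.6) = 37.8761

37.8761


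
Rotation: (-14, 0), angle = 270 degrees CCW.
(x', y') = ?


cos(270) = 0, sin(270) = -1
x' = -14*0 - 0*(-1) = 0
y' = -14*(-1) + 0*0 = 14

(0, 14)


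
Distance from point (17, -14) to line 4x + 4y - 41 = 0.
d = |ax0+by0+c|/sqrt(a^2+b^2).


|4*17 + 4*(-14) - 41| = |-29| = 29
sqrt(16 + 16) = sqrt(32) = 5.6569
d = 29/sqrt(32) = 5.1265

5.1265


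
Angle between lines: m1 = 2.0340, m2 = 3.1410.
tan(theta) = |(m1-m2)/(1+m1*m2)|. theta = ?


m1-m2 = -1.107
1+m1*m2 = 7.388794
tan(theta) = |-1.107/7.388794| = 0.149821
theta = arctan(|-1.107/7.388794|) = 8.5208 degrees (acute angle)

8.5208 degrees


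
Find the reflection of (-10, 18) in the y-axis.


Reflection rule for y-axis: (-x, y)
(-10, 18) -> (10, 18)

(10, 18)


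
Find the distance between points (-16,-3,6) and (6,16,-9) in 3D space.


dx=22, dy=19, dz=-15
d = sqrt(484+361+225) = sqrt(1070) = 32.7109

32.7109


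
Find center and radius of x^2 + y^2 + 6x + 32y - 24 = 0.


h = -D/2 = -6/2 = -3
k = -E/2 = -32/2 = -16
r^2 = h^2 + k^2 - F = 9 + 256 + 24 = 289
r = 17

Center (-3, -16), radius = 17


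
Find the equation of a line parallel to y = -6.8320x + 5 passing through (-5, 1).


Parallel lines have equal slopes.
m2 = -6.8320
b2 = 1 + 6.8320*(-5) = -33.1600

y = -6.8320x - 33.1600


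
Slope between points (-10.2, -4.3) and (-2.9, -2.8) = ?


dy = -2.8 + 4.3 = 1.5
dx = -2.9 + 10.2 = 7.3
m = 1.5/7.3 = 0.2055

m = 0.2055


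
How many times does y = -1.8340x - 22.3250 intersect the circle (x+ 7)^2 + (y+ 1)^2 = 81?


Substitute y = -1.8340x - 22.3250: (x+ 7)^2 + (-1.8340x- 22.3250+ 1)^2 = 81
Expand to Ax^2 + Bx + C = 0, where b-k = -21.325
A = 1+m^2 = 4.363556
B = 2(m(b-k) - h) = 2(-1.8340*(-21.325) + 7) = 92.2201
C = h^2 + (b-k)^2 - r^2 = 49 + 454.755625 - 81 = 422.755625
disc = B^2-4AC = 8504.5468 - 7378.8714 = 1125.6754
disc > 0

2 intersection points


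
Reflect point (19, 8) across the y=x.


Reflection rule for y=x: (y, x)
(19, 8) -> (8, 19)

(8, 19)


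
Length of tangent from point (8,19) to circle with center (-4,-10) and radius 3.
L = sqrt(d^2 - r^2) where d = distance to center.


d = sqrt((8+ 4)^2 + (19+ 10)^2) = sqrt(144+841) = 31.3847
L = sqrt(985.0000 - 9) = sqrt(976.0000) = 31.2410

31.2410


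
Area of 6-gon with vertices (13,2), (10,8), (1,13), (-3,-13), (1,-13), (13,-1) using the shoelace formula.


sum(xi*y_{i+1}) = 13*8 + 10*13 + 1*(-13) - 3*(-13) + 1*(-1) + 13*2 = 285
sum(yi*x_{i+1}) = 2*10 + 8*1 + 13*(-3) - 13*1 - 13*13 - 1*13 = -206
Area = |285 + 206|/2 = 491/2 = 245.5000

245.5000 sq units


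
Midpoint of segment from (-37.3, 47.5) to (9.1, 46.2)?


Mx = (-37.3 + 9.1)/2 = -28.2/2 = -14.1000
My = (47.5 + 46.2)/2 = 93.7/2 = 46.8500

(-14.1000, 46.8500)


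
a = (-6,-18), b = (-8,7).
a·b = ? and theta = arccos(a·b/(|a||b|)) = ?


a·b = -6*(-8) - 18*7 = 48 - 126 = -78
|a| = sqrt(36+324) = 18.9737
|b| = sqrt(64+49) = 10.6301
cos(theta) = -78/(sqrt(360)*sqrt(113)) = -78/sqrt(40680) = -0.386727
theta = arccos(-78/sqrt(40680)) = 112.7510 degrees

a·b = -78, theta = 112.7510 deg


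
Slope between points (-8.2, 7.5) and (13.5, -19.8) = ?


dy = -19.8 - 7.5 = -27.3
dx = 13.5 + 8.2 = 21.7
m = -27.3/21.7 = -1.2581

m = -1.2581


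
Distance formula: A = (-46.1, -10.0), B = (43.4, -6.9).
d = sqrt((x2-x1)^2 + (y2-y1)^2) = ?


dx = 43.4 + 46.1 = 89.5
dy = -6.9 + 10.0 = 3.1
d = sqrt(8010.25 + 9.61) = sqrt(8019.86) = 89.5537

89.5537


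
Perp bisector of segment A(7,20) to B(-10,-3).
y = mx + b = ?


Midpoint = (-1.5, 8.5)
Slope of AB = dy/dx = -23/(-17) = 1.3529
Perp slope = -dx/dy = -17/23 = -0.7391
b = My - (perp slope)*Mx = 8.5 + (-17*(-1.5))/(-23) = 8.5 - 1.1087 = 7.3913

y = -0.7391x + 7.3913


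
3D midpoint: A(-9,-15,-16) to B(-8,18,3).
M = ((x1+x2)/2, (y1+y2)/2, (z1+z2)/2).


Mx = (-9- 8)/2 = -8.5000
My = (-15+18)/2 = 1.5000
Mz = (-16+3)/2 = -6.5000

M = (-8.5000, 1.5000, -6.5000)


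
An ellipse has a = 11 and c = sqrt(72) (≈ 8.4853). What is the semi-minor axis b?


b^2 = 11^2 - (sqrt(72))^2 = 121 - 72 = 49
b = sqrt(49) = 7

b = 7


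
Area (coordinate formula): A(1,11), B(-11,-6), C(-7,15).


1*(-6-15) = -21
-11*(15-11) = -44
-7*(11+ 6) = -119
sum = -184
Area = |-184|/2 = 92.0000

92.0000 sq units


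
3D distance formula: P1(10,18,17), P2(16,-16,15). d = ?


dx=6, dy=-34, dz=-2
d = sqrt(36+1156+4) = sqrt(1196) = 34.5832

34.5832


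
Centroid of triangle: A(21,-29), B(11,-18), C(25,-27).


Gx = (21+11+25)/3 = 57/3 = 19.0000
Gy = (-29- 18- 27)/3 = -74/3 = -24.6667

G = (19.0000, -24.6667)


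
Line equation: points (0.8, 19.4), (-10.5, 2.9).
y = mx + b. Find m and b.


m = (-16.5)/(-11.3) = 1.4602
b = y1 - m*x1 = 19.4 - (-16.5*0.8)/(-11.3) = 19.4 - 1.1681 = 18.2319

y = 1.4602x + 18.2319


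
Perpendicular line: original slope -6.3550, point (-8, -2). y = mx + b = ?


Perpendicular slope = -1/m1 = -1/(-6.3550) = 0.1574
b2 = y0 - m2*x0 = -2 - 8/(-6.3550) = -2 + 1.2589 = -0.7411

y = 0.1574x - 0.7411


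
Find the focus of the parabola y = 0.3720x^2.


a = 0.3720
4a = 1.4880
focus = (0, 1/1.4880) = (0, 0.6720)

Focus = (0, 0.6720)


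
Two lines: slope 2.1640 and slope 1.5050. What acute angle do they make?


m1-m2 = 0.659
1+m1*m2 = 4.25682
tan(theta) = |0.659/4.25682| = 0.154810
theta = arctan(|0.659/4.25682|) = 8.8001 degrees (acute angle)

8.8001 degrees


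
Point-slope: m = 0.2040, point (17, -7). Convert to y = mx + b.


y + 7 = 0.2040(x - 17)
y = 0.2040x - 7 - 0.2040*17
y = 0.2040x - 10.4680

y = 0.2040x - 10.4680


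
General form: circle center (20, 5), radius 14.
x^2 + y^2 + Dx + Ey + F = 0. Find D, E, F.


(x-20)^2 + (y-5)^2 = 14^2
D = -2h = -40, E = -2k = -10
F = h^2+k^2-r^2 = 400+25-196 = 229

D = -40, E = -10, F = 229


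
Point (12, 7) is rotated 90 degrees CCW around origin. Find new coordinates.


cos(90) = 0, sin(90) = 1
x' = 12*0 - 7*1 = -7
y' = 12*1 + 7*0 = 12

(-7, 12)


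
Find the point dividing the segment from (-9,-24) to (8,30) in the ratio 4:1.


Px = (4*8 + 1*(-9))/5 = 23/5 = 4.6000
Py = (4*30 + 1*(-24))/5 = 96/5 = 19.2000

P = (4.6000, 19.2000)


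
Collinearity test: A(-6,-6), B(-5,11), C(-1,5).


-6*(11-5) - 5*(5+ 6) - 1*(-6-11)
= -36 - 55 + 17 = -74

No, not collinear (determinant = -74)


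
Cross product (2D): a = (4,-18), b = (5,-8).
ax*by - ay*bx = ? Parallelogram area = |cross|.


cross = 4*(-8) + 18*5 = -32 + 90 = 58
Parallelogram area = |58| = 58

cross = 58, parallelogram area = 58


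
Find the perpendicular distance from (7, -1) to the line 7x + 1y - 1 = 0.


|7*7 + 1*(-1) - 1| = |47| = 47
sqrt(49 + 1) = sqrt(50) = 7.0711
d = 47/sqrt(50) = 6.6468

6.6468


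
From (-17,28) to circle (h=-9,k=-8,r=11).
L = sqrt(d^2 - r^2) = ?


d = sqrt((-17+ 9)^2 + (28+ 8)^2) = sqrt(64+1296) = 36.8782
L = sqrt(1360.0000 - 121) = sqrt(1239.0000) = 35.1994

35.1994


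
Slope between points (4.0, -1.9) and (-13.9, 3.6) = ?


dy = 3.6 + 1.9 = 5.5
dx = -13.9 - 4.0 = -17.9
m = 5.5/(-17.9) = -0.3073

m = -0.3073


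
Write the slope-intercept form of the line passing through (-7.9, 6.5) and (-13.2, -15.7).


m = (-22.2)/(-5.3) = 4.1887
b = y1 - m*x1 = 6.5 - (-22.2*(-7.9))/(-5.3) = 6.5 + 33.0906 = 39.5906

y = 4.1887x + 39.5906


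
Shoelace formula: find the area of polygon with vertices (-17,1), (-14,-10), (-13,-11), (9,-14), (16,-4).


sum(xi*y_{i+1}) = -17*(-10) - 14*(-11) - 13*(-14) + 9*(-4) + 16*1 = 486
sum(yi*x_{i+1}) = 1*(-14) - 10*(-13) - 11*9 - 14*16 - 4*(-17) = -139
Area = |486 + 139|/2 = 625/2 = 312.5000

312.5000 sq units


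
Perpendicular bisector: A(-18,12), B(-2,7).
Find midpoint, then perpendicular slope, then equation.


Midpoint = (-10, 9.5)
Slope of AB = dy/dx = -5/16 = -0.3125
Perp slope = -dx/dy = 16/5 = 3.2000
b = My - (perp slope)*Mx = 9.5 + (16*(-10))/(-5) = 9.5 + 32.0000 = 41.5000

y = 3.2000x + 41.5000


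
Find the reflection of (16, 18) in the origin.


Reflection rule for origin: (-x, -y)
(16, 18) -> (-16, -18)

(-16, -18)


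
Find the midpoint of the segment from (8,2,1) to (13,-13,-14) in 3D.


Mx = (8+13)/2 = 10.5000
My = (2- 13)/2 = -5.5000
Mz = (1- 14)/2 = -6.5000

M = (10.5000, -5.5000, -6.5000)


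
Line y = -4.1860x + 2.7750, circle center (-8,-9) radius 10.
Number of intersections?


Substitute y = -4.1860x + 2.7750: (x+ 8)^2 + (-4.1860x+2.7750+ 9)^2 = 100
Expand to Ax^2 + Bx + C = 0, where b-k = 11.775
A = 1+m^2 = 18.522596
B = 2(m(b-k) - h) = 2(-4.1860*11.775 + 8) = -82.5803
C = h^2 + (b-k)^2 - r^2 = 64 + 138.650625 - 100 = 102.650625
disc = B^2-4AC = 6819.5059 - 7605.4242 = -785.9183
disc < 0

0 intersection points


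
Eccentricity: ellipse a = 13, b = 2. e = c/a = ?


c = sqrt(169-4) = sqrt(165) = 12.8452
e = c/a = sqrt(165)/13 = 0.9881

e = 0.9881


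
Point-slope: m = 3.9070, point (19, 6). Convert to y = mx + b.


y - 6 = 3.9070(x - 19)
y = 3.9070x + 6 - 3.9070*19
y = 3.9070x - 68.2330

y = 3.9070x - 68.2330


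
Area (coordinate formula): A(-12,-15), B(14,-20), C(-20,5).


-12*(-20-5) = 300
14*(5+ 15) = 280
-20*(-15+ 20) = -100
sum = 480
Area = |480|/2 = 240.0000

240.0000 sq units


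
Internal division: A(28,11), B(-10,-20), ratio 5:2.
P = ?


Px = (5*(-10) + 2*28)/7 = 6/7 = 0.8571
Py = (5*(-20) + 2*11)/7 = -78/7 = -11.1429

P = (0.8571, -11.1429)


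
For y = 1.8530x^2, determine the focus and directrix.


a = 1.8530
1/(4a) = 0.1349
Focus = (0, 0.1349)
Directrix: y = -0.1349

Focus = (0, 0.1349), Directrix: y = -0.1349


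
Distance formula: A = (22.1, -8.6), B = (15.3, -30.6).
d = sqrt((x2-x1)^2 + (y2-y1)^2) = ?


dx = 15.3 - 22.1 = -6.8
dy = -30.6 + 8.6 = -22.0
d = sqrt(46.24 + 484.0) = sqrt(530.24) = 23.0269

23.0269


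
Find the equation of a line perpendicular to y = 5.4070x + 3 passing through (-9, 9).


Perpendicular slope = -1/m1 = -1/5.4070 = -0.1849
b2 = y0 - m2*x0 = 9 - 9/5.4070 = 9 - 1.6645 = 7.3355

y = -0.1849x + 7.3355


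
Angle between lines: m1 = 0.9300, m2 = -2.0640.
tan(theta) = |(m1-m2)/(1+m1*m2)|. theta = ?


m1-m2 = 2.994
1+m1*m2 = -0.91952
tan(theta) = |2.994/(-0.91952)| = 3.256047
theta = arctan(|2.994/(-0.91952)|) = 72.9272 degrees (acute angle)

72.9272 degrees


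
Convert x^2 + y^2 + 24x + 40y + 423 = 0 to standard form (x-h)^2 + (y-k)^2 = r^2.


h = -D/2 = -24/2 = -12
k = -E/2 = -40/2 = -20
r^2 = h^2 + k^2 - F = 144 + 400 - 423 = 121
r = 11

Center (-12, -20), radius = 11


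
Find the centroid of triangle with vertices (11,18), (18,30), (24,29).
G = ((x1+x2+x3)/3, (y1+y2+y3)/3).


Gx = (11+18+24)/3 = 53/3 = 17.6667
Gy = (18+30+29)/3 = 77/3 = 25.6667

G = (17.6667, 25.6667)


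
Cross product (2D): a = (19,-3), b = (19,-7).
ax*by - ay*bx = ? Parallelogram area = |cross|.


cross = 19*(-7) + 3*19 = -133 + 57 = -76
Parallelogram area = |-76| = 76

cross = -76, parallelogram area = 76


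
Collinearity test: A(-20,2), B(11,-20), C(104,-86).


-20*(-20+ 86) + 11*(-86-2) + 104*(2+ 20)
= -1320 - 968 + 2288 = 0

Yes, collinear (determinant = 0)


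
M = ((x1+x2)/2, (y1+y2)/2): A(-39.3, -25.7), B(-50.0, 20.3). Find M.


Mx = (-39.3 - 50.0)/2 = -89.3/2 = -44.6500
My = (-25.7 + 20.3)/2 = -5.4/2 = -2.7000

(-44.6500, -2.7000)


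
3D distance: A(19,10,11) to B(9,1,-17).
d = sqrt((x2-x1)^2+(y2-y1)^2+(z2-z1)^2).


dx=-10, dy=-9, dz=-28
d = sqrt(100+81+784) = sqrt(965) = 31.0644

31.0644


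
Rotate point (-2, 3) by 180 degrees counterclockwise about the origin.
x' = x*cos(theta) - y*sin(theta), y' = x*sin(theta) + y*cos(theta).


cos(180) = -1, sin(180) = 0
x' = -2*(-1) - 3*0 = 2
y' = -2*0 + 3*(-1) = -3

(2, -3)


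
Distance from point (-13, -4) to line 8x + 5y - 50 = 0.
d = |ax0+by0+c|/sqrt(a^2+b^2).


|8*(-13) + 5*(-4) - 50| = |-174| = 174
sqrt(64 + 25) = sqrt(89) = 9.4340
d = 174/sqrt(89) = 18.4440

18.4440


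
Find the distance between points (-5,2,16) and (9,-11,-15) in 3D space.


dx=14, dy=-13, dz=-31
d = sqrt(196+169+961) = sqrt(1326) = 36.4143

36.4143


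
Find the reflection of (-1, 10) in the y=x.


Reflection rule for y=x: (y, x)
(-1, 10) -> (10, -1)

(10, -1)


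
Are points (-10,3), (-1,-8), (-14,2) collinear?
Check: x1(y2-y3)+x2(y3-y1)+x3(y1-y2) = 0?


-10*(-8-2) - 1*(2-3) - 14*(3+ 8)
= 100 + 1 - 154 = -53

No, not collinear (determinant = -53)


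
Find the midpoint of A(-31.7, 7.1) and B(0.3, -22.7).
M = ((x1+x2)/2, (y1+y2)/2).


Mx = (-31.7 + 0.3)/2 = -31.4/2 = -15.7000
My = (7.1 - 22.7)/2 = -15.6/2 = -7.8000

(-15.7000, -7.8000)


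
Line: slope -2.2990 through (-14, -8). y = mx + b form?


y + 8 = -2.2990(x + 14)
y = -2.2990x - 8 + 2.2990*(-14)
y = -2.2990x - 40.1860

y = -2.2990x - 40.1860


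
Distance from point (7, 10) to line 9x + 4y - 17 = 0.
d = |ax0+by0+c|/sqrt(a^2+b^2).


|9*7 + 4*10 - 17| = |86| = 86
sqrt(81 + 16) = sqrt(97) = 9.8489
d = 86/sqrt(97) = 8.7320

8.7320


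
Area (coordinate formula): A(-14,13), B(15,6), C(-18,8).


-14*(6-8) = 28
15*(8-13) = -75
-18*(13-6) = -126
sum = -173
Area = |-173|/2 = 86.5000

86.5000 sq units


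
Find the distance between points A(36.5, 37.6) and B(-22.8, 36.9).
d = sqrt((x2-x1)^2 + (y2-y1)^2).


dx = -22.8 - 36.5 = -59.3
dy = 36.9 - 37.6 = -0.7
d = sqrt(3516.49 + 0.49) = sqrt(3516.98) = 59.3041

59.3041


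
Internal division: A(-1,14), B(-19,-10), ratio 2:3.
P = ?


Px = (2*(-19) + 3*(-1))/5 = -41/5 = -8.2000
Py = (2*(-10) + 3*14)/5 = 22/5 = 4.4000

P = (-8.2000, 4.4000)


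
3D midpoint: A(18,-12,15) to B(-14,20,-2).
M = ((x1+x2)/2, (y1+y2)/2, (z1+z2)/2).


Mx = (18- 14)/2 = 2.0000
My = (-12+20)/2 = 4.0000
Mz = (15- 2)/2 = 6.5000

M = (2.0000, 4.0000, 6.5000)


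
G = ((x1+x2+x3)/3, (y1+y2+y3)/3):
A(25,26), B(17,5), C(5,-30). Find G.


Gx = (25+17+5)/3 = 47/3 = 15.6667
Gy = (26+5- 30)/3 = 1/3 = 0.3333

G = (15.6667, 0.3333)


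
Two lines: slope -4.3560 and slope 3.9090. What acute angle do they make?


m1-m2 = -8.265
1+m1*m2 = -16.027604
tan(theta) = |-8.265/(-16.027604)| = 0.515673
theta = arctan(|-8.265/(-16.027604)|) = 27.2789 degrees (acute angle)

27.2789 degrees


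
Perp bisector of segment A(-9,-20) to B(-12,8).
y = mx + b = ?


Midpoint = (-10.5, -6)
Slope of AB = dy/dx = 28/(-3) = -9.3333
Perp slope = -dx/dy = 3/28 = 0.1071
b = My - (perp slope)*Mx = -6 + (-3*(-10.5))/28 = -6 + 1.1250 = -4.8750

y = 0.1071x - 4.8750


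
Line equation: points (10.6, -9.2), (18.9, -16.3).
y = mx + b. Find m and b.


m = (-7.1)/(8.3) = -0.8554
b = y1 - m*x1 = -9.2 - (-7.1*10.6)/(8.3) = -9.2 + 9.0675 = -0.1325

y = -0.8554x - 0.1325


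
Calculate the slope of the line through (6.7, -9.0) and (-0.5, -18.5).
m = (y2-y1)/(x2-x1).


dy = -18.5 + 9.0 = -9.5
dx = -0.5 - 6.7 = -7.2
m = -9.5/(-7.2) = 1.3194

m = 1.3194


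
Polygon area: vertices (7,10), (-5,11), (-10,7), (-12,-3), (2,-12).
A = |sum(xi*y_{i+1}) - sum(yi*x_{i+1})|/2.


sum(xi*y_{i+1}) = 7*11 - 5*7 - 10*(-3) - 12*(-12) + 2*10 = 236
sum(yi*x_{i+1}) = 10*(-5) + 11*(-10) + 7*(-12) - 3*2 - 12*7 = -334
Area = |236 + 334|/2 = 570/2 = 285.0000

285.0000 sq units


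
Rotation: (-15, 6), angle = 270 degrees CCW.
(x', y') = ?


cos(270) = 0, sin(270) = -1
x' = -15*0 - 6*(-1) = 6
y' = -15*(-1) + 6*0 = 15

(6, 15)


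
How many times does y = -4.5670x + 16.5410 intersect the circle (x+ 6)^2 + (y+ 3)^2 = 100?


Substitute y = -4.5670x + 16.5410: (x+ 6)^2 + (-4.5670x+16.5410+ 3)^2 = 100
Expand to Ax^2 + Bx + C = 0, where b-k = 19.541
A = 1+m^2 = 21.857489
B = 2(m(b-k) - h) = 2(-4.5670*19.541 + 6) = -166.487494
C = h^2 + (b-k)^2 - r^2 = 36 + 381.850681 - 100 = 317.850681
disc = B^2-4AC = 27718.0857 - 27789.6711 = -71.5854
disc < 0

0 intersection points


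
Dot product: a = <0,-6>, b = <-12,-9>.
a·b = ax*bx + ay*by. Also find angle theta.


a·b = 0*(-12) - 6*(-9) = 0 + 54 = 54
|a| = sqrt(0+36) = 6.0000
|b| = sqrt(144+81) = 15.0000
cos(theta) = 54/(sqrt(36)*sqrt(225)) = 54/sqrt(8100) = 0.600000
theta = arccos(54/sqrt(8100)) = 53.1301 degrees

a·b = 54, theta = 53.1301 deg


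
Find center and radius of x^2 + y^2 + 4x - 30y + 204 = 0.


h = -D/2 = -4/2 = -2
k = -E/2 = 30/2 = 15
r^2 = h^2 + k^2 - F = 4 + 225 - 204 = 25
r = 5

Center (-2, 15), radius = 5


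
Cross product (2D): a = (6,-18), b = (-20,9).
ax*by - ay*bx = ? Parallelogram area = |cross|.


cross = 6*9 + 18*(-20) = 54 - 360 = -306
Parallelogram area = |-306| = 306

cross = -306, parallelogram area = 306


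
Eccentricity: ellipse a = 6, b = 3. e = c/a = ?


c = sqrt(36-9) = sqrt(27) = 5.1962
e = c/a = sqrt(27)/6 = 0.8660

e = 0.8660


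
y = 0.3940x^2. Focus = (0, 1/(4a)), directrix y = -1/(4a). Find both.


a = 0.3940
1/(4a) = 0.6345
Focus = (0, 0.6345)
Directrix: y = -0.6345

Focus = (0, 0.6345), Directrix: y = -0.6345


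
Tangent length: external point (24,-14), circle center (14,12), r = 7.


d = sqrt((24-14)^2 + (-14-12)^2) = sqrt(100+676) = 27.8568
L = sqrt(776.0000 - 49) = sqrt(727.0000) = 26.9629

26.9629


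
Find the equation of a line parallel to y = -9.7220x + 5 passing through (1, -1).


Parallel lines have equal slopes.
m2 = -9.7220
b2 = -1 + 9.7220*1 = 8.7220

y = -9.7220x + 8.7220


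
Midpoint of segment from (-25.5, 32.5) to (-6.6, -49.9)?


Mx = (-25.5 - 6.6)/2 = -32.1/2 = -16.0500
My = (32.5 - 49.9)/2 = -17.4/2 = -8.7000

(-16.0500, -8.7000)


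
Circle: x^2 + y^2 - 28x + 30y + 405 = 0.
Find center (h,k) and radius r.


h = -D/2 = 28/2 = 14
k = -E/2 = -30/2 = -15
r^2 = h^2 + k^2 - F = 196 + 225 - 405 = 16
r = 4

Center (14, -15), radius = 4


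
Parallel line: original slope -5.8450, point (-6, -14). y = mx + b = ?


Parallel lines have equal slopes.
m2 = -5.8450
b2 = -14 + 5.8450*(-6) = -49.0700

y = -5.8450x - 49.0700


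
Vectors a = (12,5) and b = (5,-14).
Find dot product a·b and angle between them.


a·b = 12*5 + 5*(-14) = 60 - 70 = -10
|a| = sqrt(144+25) = 13.0000
|b| = sqrt(25+196) = 14.8661
cos(theta) = -10/(sqrt(169)*sqrt(221)) = -10/sqrt(37349) = -0.051744
theta = arccos(-10/sqrt(37349)) = 92.9660 degrees

a·b = -10, theta = 92.9660 deg


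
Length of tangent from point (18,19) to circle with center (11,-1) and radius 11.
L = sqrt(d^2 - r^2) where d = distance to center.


d = sqrt((18-11)^2 + (19+ 1)^2) = sqrt(49+400) = 21.1896
L = sqrt(449.0000 - 121) = sqrt(328.0000) = 18.1108

18.1108


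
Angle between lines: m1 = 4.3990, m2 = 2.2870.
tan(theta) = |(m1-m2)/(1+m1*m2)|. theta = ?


m1-m2 = 2.112
1+m1*m2 = 11.060513
tan(theta) = |2.112/11.060513| = 0.190950
theta = arctan(|2.112/11.060513|) = 10.8105 degrees (acute angle)

10.8105 degrees


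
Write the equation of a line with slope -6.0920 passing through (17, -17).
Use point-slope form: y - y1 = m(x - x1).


y + 17 = -6.0920(x - 17)
y = -6.0920x - 17 + 6.0920*17
y = -6.0920x + 86.5640

y = -6.0920x + 86.5640


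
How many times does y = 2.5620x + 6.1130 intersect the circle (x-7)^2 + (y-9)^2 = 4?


Substitute y = 2.5620x + 6.1130: (x-7)^2 + (2.5620x+6.1130-9)^2 = 4
Expand to Ax^2 + Bx + C = 0, where b-k = -2.887
A = 1+m^2 = 7.563844
B = 2(m(b-k) - h) = 2(2.5620*(-2.887) - 7) = -28.792988
C = h^2 + (b-k)^2 - r^2 = 49 + 8.334769 - 4 = 53.334769
disc = B^2-4AC = 829.0362 - 1613.6635 = -784.6273
disc < 0

0 intersection points


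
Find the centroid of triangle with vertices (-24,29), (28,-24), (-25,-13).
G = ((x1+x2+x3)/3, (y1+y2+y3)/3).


Gx = (-24+28- 25)/3 = -21/3 = -7.0000
Gy = (29- 24- 13)/3 = -8/3 = -2.6667

G = (-7.0000, -2.6667)


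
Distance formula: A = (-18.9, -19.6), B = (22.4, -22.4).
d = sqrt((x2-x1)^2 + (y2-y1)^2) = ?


dx = 22.4 + 18.9 = 41.3
dy = -22.4 + 19.6 = -2.8
d = sqrt(1705.69 + 7.84) = sqrt(1713.53) = 41.3948

41.3948
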